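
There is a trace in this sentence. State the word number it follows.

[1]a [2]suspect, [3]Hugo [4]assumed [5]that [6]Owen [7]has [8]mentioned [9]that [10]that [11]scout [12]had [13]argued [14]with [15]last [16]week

The displaced element is "a suspect" (word 2).
It is linked across 2 clause boundaries (that → that).
It functions as the object of the preposition "with" of "argued", so the gap sits immediately after word 14 ("with").
Base order: Hugo assumed that Owen has mentioned that that scout had argued with a suspect last week.

14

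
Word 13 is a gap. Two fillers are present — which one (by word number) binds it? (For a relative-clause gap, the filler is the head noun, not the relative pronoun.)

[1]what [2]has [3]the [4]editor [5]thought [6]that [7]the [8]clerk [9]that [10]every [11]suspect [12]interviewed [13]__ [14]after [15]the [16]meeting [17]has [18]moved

The marked gap is inside the relative clause, the direct object of "interviewed".
Its filler is the head noun "clerk" (via "that"), at word 8.
(The other dependency links word 1 to a gap after word 18.)

8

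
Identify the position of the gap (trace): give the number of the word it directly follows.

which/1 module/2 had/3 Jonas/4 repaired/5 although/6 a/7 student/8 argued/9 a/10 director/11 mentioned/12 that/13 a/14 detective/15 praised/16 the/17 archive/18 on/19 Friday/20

The displaced element is "which module" (word 2).
It functions as the direct object of "repaired", so the gap sits immediately after word 5 ("repaired").
Base order: Jonas had repaired which module although a student argued a director mentioned that a detective praised the archive on Friday.

5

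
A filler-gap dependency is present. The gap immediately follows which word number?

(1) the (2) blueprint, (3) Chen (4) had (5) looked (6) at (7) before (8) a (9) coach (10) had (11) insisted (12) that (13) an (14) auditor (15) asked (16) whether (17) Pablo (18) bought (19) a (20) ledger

The displaced element is "the blueprint" (word 2).
It functions as the object of the preposition "at" of "looked", so the gap sits immediately after word 6 ("at").
Base order: Chen had looked at the blueprint before a coach had insisted that an auditor asked whether Pablo bought a ledger.

6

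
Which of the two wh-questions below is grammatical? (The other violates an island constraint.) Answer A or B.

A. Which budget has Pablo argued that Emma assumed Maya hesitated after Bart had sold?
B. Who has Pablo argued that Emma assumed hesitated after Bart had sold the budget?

In A, the wh-phrase is extracted from inside an adjunct island (introduced by "after"), which blocks movement.
In B, the extraction path crosses only that-complement boundaries, which are transparent.
So B is grammatical.

B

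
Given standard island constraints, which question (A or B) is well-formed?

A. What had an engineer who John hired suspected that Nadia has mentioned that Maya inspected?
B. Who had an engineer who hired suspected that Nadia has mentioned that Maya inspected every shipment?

In B, the wh-phrase is extracted from inside a complex-NP island (relative clause) (introduced by "who"), which blocks movement.
In A, the extraction path crosses only that-complement boundaries, which are transparent.
So A is grammatical.

A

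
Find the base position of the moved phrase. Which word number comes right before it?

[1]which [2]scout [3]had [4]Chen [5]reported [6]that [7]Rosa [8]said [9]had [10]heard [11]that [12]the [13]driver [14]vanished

The displaced element is "which scout" (word 2).
It is linked across 2 clause boundaries (that → Ø).
It functions as the subject of "heard", so the gap sits immediately after word 8 ("said").
Base order: Chen had reported that Rosa said which scout had heard that the driver vanished.

8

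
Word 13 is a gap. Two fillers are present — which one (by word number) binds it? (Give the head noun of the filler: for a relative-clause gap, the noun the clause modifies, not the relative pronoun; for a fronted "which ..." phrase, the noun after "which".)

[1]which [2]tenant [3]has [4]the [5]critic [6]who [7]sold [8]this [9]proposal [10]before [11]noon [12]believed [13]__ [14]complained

The marked gap is the subject of "complained".
Its filler is the fronted wh-phrase "which tenant", at word 2.
(The other dependency links word 5 to a gap after word 6.)

2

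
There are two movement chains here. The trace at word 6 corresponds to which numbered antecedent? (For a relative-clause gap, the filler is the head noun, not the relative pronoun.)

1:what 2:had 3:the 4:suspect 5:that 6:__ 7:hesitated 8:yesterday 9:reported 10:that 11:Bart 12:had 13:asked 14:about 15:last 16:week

The marked gap is inside the relative clause, the subject of "hesitated".
Its filler is the head noun "suspect" (via "that"), at word 4.
(The other dependency links word 1 to a gap after word 14.)

4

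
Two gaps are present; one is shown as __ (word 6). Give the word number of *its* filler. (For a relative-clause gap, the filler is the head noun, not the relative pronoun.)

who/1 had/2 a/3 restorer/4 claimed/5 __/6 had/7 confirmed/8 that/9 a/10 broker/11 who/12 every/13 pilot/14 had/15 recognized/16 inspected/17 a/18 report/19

The marked gap is the subject of "confirmed".
Its filler is the fronted wh-phrase "who", at word 1.
(The other dependency links word 11 to a gap after word 16.)

1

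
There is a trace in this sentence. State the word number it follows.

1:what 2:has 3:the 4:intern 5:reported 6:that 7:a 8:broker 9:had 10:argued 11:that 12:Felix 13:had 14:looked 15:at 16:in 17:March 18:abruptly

The displaced element is "what" (word 1).
It is linked across 2 clause boundaries (that → that).
It functions as the object of the preposition "at" of "looked", so the gap sits immediately after word 15 ("at").
Base order: The intern has reported that a broker had argued that Felix had looked at what in March abruptly.

15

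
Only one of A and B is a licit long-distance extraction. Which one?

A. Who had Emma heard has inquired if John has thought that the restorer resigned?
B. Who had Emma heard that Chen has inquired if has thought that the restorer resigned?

In B, the wh-phrase is extracted from inside a wh-island (introduced by "if"), which blocks movement.
In A, the extraction path crosses only that-complement boundaries, which are transparent.
So A is grammatical.

A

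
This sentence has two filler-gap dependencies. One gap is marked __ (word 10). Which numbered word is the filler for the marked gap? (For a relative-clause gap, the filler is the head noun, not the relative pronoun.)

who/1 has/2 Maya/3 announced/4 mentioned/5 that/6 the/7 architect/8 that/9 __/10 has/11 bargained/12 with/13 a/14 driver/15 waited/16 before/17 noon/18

8

The marked gap is inside the relative clause, the subject of "bargained".
Its filler is the head noun "architect" (via "that"), at word 8.
(The other dependency links word 1 to a gap after word 4.)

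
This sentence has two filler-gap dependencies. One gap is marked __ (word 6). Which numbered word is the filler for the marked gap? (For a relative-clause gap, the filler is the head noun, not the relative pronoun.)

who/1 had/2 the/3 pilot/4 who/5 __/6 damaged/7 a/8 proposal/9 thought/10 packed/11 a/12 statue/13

4

The marked gap is inside the relative clause, the subject of "damaged".
Its filler is the head noun "pilot" (via "who"), at word 4.
(The other dependency links word 1 to a gap after word 10.)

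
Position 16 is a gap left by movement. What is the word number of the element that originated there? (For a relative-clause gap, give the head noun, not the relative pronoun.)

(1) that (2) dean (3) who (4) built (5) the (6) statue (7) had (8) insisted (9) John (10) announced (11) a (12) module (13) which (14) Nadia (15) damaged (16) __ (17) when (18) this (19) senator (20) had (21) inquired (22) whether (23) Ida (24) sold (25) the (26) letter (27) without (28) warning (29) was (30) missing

The gap at 16 is the object of "damaged", inside a relative clause.
The relative pronoun is "which" (word 13); it is bound by the head noun immediately before it.
Its filler is the head noun "module", at word 12.

12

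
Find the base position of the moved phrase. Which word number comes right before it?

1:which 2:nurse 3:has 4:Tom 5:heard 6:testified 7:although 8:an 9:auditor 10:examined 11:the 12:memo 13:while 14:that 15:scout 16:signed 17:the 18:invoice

The displaced element is "which nurse" (word 2).
It is linked across 1 clause boundary (Ø).
It functions as the subject of "testified", so the gap sits immediately after word 5 ("heard").
Base order: Tom has heard which nurse testified although an auditor examined the memo while that scout signed the invoice.

5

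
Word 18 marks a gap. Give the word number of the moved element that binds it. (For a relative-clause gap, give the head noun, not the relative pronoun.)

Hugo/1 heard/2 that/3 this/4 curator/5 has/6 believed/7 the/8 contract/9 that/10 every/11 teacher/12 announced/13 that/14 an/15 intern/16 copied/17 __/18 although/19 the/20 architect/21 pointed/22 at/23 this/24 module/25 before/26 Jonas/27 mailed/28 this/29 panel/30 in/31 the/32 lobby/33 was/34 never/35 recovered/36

9

The gap at 18 is the object of "copied", inside a relative clause.
The relative pronoun is "that" (word 10); it is bound by the head noun immediately before it.
Its filler is the head noun "contract", at word 9.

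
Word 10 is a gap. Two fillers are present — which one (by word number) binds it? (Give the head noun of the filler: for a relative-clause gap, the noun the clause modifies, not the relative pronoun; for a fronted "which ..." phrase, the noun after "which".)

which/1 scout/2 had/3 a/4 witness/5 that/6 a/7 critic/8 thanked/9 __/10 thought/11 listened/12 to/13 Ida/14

The marked gap is inside the relative clause, the direct object of "thanked".
Its filler is the head noun "witness" (via "that"), at word 5.
(The other dependency links word 2 to a gap after word 11.)

5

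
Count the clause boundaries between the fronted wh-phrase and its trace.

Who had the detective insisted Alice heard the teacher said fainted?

3

"who" is extracted from the subject of "fainted".
Boundaries crossed, outermost first: [Ø], [Ø], [Ø] — 3 in total.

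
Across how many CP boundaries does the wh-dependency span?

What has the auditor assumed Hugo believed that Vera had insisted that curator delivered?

"what" is extracted from the object of "delivered".
Boundaries crossed, outermost first: [Ø], [that], [Ø] — 3 in total.

3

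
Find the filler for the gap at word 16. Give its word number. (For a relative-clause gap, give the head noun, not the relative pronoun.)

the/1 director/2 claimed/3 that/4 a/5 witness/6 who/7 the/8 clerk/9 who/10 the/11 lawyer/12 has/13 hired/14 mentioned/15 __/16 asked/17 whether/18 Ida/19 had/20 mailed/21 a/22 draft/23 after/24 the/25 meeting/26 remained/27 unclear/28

The gap at 16 is the subject of "asked", inside a relative clause.
The relative pronoun is "who" (word 7); it is bound by the head noun immediately before it.
Its filler is the head noun "witness", at word 6.

6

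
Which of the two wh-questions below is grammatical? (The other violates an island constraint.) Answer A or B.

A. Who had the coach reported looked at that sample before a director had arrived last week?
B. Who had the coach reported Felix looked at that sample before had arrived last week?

A

In B, the wh-phrase is extracted from inside an adjunct island (introduced by "before"), which blocks movement.
In A, the extraction path crosses only that-complement boundaries, which are transparent.
So A is grammatical.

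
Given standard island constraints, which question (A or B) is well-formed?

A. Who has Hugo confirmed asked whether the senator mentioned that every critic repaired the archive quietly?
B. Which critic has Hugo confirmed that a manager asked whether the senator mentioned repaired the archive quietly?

In B, the wh-phrase is extracted from inside a wh-island (introduced by "whether"), which blocks movement.
In A, the extraction path crosses only that-complement boundaries, which are transparent.
So A is grammatical.

A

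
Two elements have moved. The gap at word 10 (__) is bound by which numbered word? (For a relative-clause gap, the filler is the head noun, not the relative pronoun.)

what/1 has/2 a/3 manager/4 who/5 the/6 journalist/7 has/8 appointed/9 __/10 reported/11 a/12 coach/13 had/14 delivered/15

The marked gap is inside the relative clause, the direct object of "appointed".
Its filler is the head noun "manager" (via "who"), at word 4.
(The other dependency links word 1 to a gap after word 15.)

4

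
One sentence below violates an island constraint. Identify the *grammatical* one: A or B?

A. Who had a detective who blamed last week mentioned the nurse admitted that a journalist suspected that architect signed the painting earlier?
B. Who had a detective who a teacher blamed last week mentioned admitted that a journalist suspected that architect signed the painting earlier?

In A, the wh-phrase is extracted from inside a complex-NP island (relative clause) (introduced by "who"), which blocks movement.
In B, the extraction path crosses only that-complement boundaries, which are transparent.
So B is grammatical.

B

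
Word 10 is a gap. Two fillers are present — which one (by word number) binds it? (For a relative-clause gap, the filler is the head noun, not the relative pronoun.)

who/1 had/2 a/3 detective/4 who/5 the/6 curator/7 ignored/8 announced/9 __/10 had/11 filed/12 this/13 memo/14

The marked gap is the subject of "filed".
Its filler is the fronted wh-phrase "who", at word 1.
(The other dependency links word 4 to a gap after word 8.)

1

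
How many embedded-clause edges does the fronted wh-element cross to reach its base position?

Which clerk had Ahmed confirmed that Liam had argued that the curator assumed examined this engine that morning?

3

"which clerk" is extracted from the subject of "examined".
Boundaries crossed, outermost first: [that], [that], [Ø] — 3 in total.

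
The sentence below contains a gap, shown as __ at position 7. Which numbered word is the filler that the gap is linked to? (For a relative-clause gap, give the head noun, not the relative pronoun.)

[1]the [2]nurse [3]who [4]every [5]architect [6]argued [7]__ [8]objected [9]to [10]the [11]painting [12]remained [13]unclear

The gap at 7 is the subject of "objected", inside a relative clause.
The relative pronoun is "who" (word 3); it is bound by the head noun immediately before it.
Its filler is the head noun "nurse", at word 2.

2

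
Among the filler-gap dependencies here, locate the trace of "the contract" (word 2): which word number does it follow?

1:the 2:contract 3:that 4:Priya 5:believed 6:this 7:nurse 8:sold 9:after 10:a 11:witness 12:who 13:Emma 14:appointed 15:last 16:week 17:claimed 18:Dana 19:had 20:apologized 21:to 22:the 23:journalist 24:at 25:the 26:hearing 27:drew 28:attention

The displaced element is "the contract" (word 2).
It is linked across 1 clause boundary (Ø).
It functions as the direct object of "sold", so the gap sits immediately after word 8 ("sold").
Base order: Priya believed this nurse sold the contract after a witness who Emma appointed last week claimed Dana had apologized to the journalist at the hearing.

8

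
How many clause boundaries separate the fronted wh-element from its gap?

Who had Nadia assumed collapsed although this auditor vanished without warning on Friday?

"who" is extracted from the subject of "collapsed".
Boundaries crossed, outermost first: [Ø] — 1 in total.

1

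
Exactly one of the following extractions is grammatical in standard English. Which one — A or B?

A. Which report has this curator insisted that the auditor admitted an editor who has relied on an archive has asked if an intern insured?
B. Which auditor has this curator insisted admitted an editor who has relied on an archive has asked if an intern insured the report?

B

In A, the wh-phrase is extracted from inside a wh-island (introduced by "if"), which blocks movement.
In B, the extraction path crosses only that-complement boundaries, which are transparent.
So B is grammatical.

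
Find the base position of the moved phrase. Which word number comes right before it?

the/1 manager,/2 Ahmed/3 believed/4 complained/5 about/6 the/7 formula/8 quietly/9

4

The displaced element is "the manager" (word 2).
It is linked across 1 clause boundary (Ø).
It functions as the subject of "complained", so the gap sits immediately after word 4 ("believed").
Base order: Ahmed believed that the manager complained about the formula quietly.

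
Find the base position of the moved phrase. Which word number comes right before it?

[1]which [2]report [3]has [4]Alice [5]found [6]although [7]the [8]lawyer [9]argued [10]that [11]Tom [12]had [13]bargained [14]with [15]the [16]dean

5

The displaced element is "which report" (word 2).
It functions as the direct object of "found", so the gap sits immediately after word 5 ("found").
Base order: Alice has found which report although the lawyer argued that Tom had bargained with the dean.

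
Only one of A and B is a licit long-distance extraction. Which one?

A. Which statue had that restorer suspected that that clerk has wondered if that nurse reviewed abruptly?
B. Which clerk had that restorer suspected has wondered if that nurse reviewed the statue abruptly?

B

In A, the wh-phrase is extracted from inside a wh-island (introduced by "if"), which blocks movement.
In B, the extraction path crosses only that-complement boundaries, which are transparent.
So B is grammatical.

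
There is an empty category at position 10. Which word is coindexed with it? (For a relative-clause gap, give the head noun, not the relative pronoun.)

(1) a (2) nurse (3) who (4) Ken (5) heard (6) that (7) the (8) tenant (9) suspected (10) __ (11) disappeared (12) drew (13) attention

2

The gap at 10 is the subject of "disappeared", inside a relative clause.
The relative pronoun is "who" (word 3); it is bound by the head noun immediately before it.
Its filler is the head noun "nurse", at word 2.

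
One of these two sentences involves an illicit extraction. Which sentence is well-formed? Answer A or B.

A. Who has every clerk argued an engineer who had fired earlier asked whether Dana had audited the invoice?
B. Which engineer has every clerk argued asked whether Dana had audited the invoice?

B

In A, the wh-phrase is extracted from inside a complex-NP island (relative clause) (introduced by "who"), which blocks movement.
In B, the extraction path crosses only that-complement boundaries, which are transparent.
So B is grammatical.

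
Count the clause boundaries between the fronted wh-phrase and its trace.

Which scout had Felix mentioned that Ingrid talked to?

1

"which scout" is extracted from the PP object of "talked".
Boundaries crossed, outermost first: [that] — 1 in total.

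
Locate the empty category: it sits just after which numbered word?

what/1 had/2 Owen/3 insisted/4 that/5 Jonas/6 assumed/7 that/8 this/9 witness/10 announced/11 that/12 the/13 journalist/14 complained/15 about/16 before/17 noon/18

16

The displaced element is "what" (word 1).
It is linked across 3 clause boundaries (that → that → that).
It functions as the object of the preposition "about" of "complained", so the gap sits immediately after word 16 ("about").
Base order: Owen had insisted that Jonas assumed that this witness announced that the journalist complained about what before noon.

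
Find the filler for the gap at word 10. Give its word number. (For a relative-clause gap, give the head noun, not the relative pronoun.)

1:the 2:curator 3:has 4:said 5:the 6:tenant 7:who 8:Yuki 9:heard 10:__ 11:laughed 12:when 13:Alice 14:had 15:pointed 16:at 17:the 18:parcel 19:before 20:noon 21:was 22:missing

The gap at 10 is the subject of "laughed", inside a relative clause.
The relative pronoun is "who" (word 7); it is bound by the head noun immediately before it.
Its filler is the head noun "tenant", at word 6.

6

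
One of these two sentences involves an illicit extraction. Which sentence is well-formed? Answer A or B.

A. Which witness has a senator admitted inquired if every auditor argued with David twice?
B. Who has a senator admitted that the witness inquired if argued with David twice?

A

In B, the wh-phrase is extracted from inside a wh-island (introduced by "if"), which blocks movement.
In A, the extraction path crosses only that-complement boundaries, which are transparent.
So A is grammatical.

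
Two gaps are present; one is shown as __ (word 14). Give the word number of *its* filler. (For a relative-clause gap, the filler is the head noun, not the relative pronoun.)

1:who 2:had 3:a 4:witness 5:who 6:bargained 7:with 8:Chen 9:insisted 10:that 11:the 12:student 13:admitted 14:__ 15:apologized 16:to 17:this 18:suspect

The marked gap is the subject of "apologized".
Its filler is the fronted wh-phrase "who", at word 1.
(The other dependency links word 4 to a gap after word 5.)

1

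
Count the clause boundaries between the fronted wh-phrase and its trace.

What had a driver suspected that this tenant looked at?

1

"what" is extracted from the PP object of "looked".
Boundaries crossed, outermost first: [that] — 1 in total.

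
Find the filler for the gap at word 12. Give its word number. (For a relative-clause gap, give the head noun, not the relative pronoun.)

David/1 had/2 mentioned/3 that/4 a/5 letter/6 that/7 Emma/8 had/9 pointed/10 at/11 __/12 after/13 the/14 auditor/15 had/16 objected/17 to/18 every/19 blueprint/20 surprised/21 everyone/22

6

The gap at 12 is the prepositional object of "pointed", inside a relative clause.
The relative pronoun is "that" (word 7); it is bound by the head noun immediately before it.
Its filler is the head noun "letter", at word 6.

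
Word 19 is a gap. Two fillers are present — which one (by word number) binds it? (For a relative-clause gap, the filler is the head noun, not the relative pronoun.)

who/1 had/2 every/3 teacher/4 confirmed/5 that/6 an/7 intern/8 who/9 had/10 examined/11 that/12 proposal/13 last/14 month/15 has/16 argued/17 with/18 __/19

The marked gap is the object of the preposition "with" of "argued".
Its filler is the fronted wh-phrase "who", at word 1.
(The other dependency links word 8 to a gap after word 9.)

1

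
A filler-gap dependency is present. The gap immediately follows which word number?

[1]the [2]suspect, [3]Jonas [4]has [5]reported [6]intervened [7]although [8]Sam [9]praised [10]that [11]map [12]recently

5

The displaced element is "the suspect" (word 2).
It is linked across 1 clause boundary (Ø).
It functions as the subject of "intervened", so the gap sits immediately after word 5 ("reported").
Base order: Jonas has reported the suspect intervened although Sam praised that map recently.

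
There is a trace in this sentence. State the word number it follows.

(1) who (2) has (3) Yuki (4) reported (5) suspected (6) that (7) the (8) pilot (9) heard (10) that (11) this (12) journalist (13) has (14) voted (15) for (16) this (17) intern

The displaced element is "who" (word 1).
It is linked across 1 clause boundary (Ø).
It functions as the subject of "suspected", so the gap sits immediately after word 4 ("reported").
Base order: Yuki has reported that who suspected that the pilot heard that this journalist has voted for this intern.

4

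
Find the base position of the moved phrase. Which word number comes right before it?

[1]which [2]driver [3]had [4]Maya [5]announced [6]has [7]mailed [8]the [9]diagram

The displaced element is "which driver" (word 2).
It is linked across 1 clause boundary (Ø).
It functions as the subject of "mailed", so the gap sits immediately after word 5 ("announced").
Base order: Maya had announced that which driver has mailed the diagram.

5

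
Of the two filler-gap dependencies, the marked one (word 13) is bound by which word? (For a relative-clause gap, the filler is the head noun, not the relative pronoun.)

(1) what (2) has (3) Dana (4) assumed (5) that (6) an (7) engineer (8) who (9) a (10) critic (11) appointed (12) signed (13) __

1

The marked gap is the direct object of "signed".
Its filler is the fronted wh-phrase "what", at word 1.
(The other dependency links word 7 to a gap after word 11.)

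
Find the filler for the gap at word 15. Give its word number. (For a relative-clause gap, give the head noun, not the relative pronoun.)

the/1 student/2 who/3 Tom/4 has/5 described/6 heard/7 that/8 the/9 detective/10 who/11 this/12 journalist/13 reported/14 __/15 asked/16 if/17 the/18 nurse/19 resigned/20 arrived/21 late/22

10

The gap at 15 is the subject of "asked", inside a relative clause.
The relative pronoun is "who" (word 11); it is bound by the head noun immediately before it.
Its filler is the head noun "detective", at word 10.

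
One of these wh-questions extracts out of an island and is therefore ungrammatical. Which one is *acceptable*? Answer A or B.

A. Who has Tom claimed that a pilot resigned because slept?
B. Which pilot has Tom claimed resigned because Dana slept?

B

In A, the wh-phrase is extracted from inside an adjunct island (introduced by "because"), which blocks movement.
In B, the extraction path crosses only that-complement boundaries, which are transparent.
So B is grammatical.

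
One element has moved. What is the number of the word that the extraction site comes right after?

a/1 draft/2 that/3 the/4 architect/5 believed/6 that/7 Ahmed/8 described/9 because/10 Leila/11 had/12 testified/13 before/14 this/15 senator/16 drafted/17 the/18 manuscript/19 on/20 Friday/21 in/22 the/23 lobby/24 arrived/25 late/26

9

The displaced element is "a draft" (word 2).
It is linked across 1 clause boundary (that).
It functions as the direct object of "described", so the gap sits immediately after word 9 ("described").
Base order: The architect believed that Ahmed described a draft because Leila had testified before this senator drafted the manuscript on Friday in the lobby.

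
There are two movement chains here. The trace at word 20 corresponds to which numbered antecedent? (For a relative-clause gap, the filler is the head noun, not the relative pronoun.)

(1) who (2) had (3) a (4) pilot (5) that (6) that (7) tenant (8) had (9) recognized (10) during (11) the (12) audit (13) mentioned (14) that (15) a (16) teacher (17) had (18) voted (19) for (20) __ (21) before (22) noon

1

The marked gap is the object of the preposition "for" of "voted".
Its filler is the fronted wh-phrase "who", at word 1.
(The other dependency links word 4 to a gap after word 9.)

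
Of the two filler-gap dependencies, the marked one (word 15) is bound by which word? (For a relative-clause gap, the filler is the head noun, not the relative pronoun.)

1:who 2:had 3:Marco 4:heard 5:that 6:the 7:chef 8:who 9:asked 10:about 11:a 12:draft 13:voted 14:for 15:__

1

The marked gap is the object of the preposition "for" of "voted".
Its filler is the fronted wh-phrase "who", at word 1.
(The other dependency links word 7 to a gap after word 8.)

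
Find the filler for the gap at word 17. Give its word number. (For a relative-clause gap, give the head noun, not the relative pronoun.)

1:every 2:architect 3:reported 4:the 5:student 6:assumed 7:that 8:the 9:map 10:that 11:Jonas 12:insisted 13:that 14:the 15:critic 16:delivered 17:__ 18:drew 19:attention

The gap at 17 is the object of "delivered", inside a relative clause.
The relative pronoun is "that" (word 10); it is bound by the head noun immediately before it.
Its filler is the head noun "map", at word 9.

9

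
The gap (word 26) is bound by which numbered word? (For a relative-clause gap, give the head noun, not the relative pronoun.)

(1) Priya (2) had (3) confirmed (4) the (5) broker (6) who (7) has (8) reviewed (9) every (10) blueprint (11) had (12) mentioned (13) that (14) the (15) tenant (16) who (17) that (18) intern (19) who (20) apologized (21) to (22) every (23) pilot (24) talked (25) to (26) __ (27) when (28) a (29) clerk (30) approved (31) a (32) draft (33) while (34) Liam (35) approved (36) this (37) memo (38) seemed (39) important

The gap at 26 is the prepositional object of "talked", inside a relative clause.
The relative pronoun is "who" (word 16); it is bound by the head noun immediately before it.
Its filler is the head noun "tenant", at word 15.

15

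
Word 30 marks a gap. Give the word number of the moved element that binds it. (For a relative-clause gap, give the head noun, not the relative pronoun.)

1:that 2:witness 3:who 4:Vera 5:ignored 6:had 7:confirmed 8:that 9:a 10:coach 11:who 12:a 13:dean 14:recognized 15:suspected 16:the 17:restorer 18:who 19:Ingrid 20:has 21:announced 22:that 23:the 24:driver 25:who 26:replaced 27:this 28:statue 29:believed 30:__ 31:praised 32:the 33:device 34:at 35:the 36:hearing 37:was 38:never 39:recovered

17

The gap at 30 is the subject of "praised", inside a relative clause.
The relative pronoun is "who" (word 18); it is bound by the head noun immediately before it.
Its filler is the head noun "restorer", at word 17.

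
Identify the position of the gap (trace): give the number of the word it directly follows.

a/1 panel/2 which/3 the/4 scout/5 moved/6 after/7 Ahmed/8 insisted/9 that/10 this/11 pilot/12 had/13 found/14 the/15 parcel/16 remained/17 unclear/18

6

The displaced element is "a panel" (word 2).
It functions as the direct object of "moved", so the gap sits immediately after word 6 ("moved").
Base order: The scout moved a panel after Ahmed insisted that this pilot had found the parcel.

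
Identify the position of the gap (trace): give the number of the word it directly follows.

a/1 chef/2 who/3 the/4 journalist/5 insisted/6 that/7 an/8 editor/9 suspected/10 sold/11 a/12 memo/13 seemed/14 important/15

The displaced element is "a chef" (word 2).
It is linked across 2 clause boundaries (that → Ø).
It functions as the subject of "sold", so the gap sits immediately after word 10 ("suspected").
Base order: The journalist insisted that an editor suspected that a chef sold a memo.

10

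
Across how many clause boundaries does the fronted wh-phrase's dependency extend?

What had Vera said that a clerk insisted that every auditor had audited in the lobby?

"what" is extracted from the object of "audited".
Boundaries crossed, outermost first: [that], [that] — 2 in total.

2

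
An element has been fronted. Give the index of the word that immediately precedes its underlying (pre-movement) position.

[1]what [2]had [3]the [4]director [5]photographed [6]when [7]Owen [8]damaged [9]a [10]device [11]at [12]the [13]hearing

5

The displaced element is "what" (word 1).
It functions as the direct object of "photographed", so the gap sits immediately after word 5 ("photographed").
Base order: The director had photographed what when Owen damaged a device at the hearing.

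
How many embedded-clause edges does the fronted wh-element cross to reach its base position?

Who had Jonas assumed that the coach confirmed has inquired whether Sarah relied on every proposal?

2

"who" is extracted from the subject of "inquired".
Boundaries crossed, outermost first: [that], [Ø] — 2 in total.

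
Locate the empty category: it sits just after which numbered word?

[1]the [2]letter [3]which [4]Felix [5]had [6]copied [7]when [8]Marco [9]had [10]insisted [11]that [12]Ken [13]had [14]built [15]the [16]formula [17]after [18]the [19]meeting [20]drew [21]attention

6

The displaced element is "the letter" (word 2).
It functions as the direct object of "copied", so the gap sits immediately after word 6 ("copied").
Base order: Felix had copied the letter when Marco had insisted that Ken had built the formula after the meeting.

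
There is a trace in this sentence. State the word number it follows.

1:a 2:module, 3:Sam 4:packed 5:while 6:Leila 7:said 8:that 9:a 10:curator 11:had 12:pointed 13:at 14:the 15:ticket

4

The displaced element is "a module" (word 2).
It functions as the direct object of "packed", so the gap sits immediately after word 4 ("packed").
Base order: Sam packed a module while Leila said that a curator had pointed at the ticket.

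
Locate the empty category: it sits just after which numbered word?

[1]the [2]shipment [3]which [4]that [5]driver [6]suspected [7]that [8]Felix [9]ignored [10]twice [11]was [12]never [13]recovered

9

The displaced element is "the shipment" (word 2).
It is linked across 1 clause boundary (that).
It functions as the direct object of "ignored", so the gap sits immediately after word 9 ("ignored").
Base order: That driver suspected that Felix ignored the shipment twice.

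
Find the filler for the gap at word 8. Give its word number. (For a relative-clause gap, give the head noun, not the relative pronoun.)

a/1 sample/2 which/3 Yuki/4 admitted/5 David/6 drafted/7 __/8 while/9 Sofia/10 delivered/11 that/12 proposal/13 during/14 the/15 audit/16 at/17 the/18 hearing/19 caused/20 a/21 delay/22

2

The gap at 8 is the object of "drafted", inside a relative clause.
The relative pronoun is "which" (word 3); it is bound by the head noun immediately before it.
Its filler is the head noun "sample", at word 2.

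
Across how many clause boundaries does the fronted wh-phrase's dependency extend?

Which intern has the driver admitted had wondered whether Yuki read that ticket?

"which intern" is extracted from the subject of "wondered".
Boundaries crossed, outermost first: [Ø] — 1 in total.

1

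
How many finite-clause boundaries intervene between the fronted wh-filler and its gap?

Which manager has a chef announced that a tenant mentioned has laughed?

"which manager" is extracted from the subject of "laughed".
Boundaries crossed, outermost first: [that], [Ø] — 2 in total.

2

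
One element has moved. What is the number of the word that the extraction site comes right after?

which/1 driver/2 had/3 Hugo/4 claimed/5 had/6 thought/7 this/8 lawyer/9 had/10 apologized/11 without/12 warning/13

The displaced element is "which driver" (word 2).
It is linked across 1 clause boundary (Ø).
It functions as the subject of "thought", so the gap sits immediately after word 5 ("claimed").
Base order: Hugo had claimed which driver had thought this lawyer had apologized without warning.

5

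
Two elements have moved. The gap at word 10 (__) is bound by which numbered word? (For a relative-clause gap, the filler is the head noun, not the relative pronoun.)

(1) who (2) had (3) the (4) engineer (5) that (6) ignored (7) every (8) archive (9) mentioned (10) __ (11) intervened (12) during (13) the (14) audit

1

The marked gap is the subject of "intervened".
Its filler is the fronted wh-phrase "who", at word 1.
(The other dependency links word 4 to a gap after word 5.)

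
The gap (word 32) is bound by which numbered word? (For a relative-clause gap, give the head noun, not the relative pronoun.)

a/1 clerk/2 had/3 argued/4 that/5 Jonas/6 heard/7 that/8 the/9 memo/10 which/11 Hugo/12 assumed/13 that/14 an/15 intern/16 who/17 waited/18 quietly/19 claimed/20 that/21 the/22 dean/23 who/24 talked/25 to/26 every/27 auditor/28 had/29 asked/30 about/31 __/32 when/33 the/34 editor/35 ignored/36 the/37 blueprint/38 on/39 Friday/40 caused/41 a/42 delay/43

10

The gap at 32 is the prepositional object of "asked", inside a relative clause.
The relative pronoun is "which" (word 11); it is bound by the head noun immediately before it.
Its filler is the head noun "memo", at word 10.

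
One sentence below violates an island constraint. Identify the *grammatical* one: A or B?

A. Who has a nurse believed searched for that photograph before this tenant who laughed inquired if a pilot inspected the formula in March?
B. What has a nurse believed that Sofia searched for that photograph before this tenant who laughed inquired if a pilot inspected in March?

In B, the wh-phrase is extracted from inside an adjunct island (introduced by "before"), which blocks movement.
In A, the extraction path crosses only that-complement boundaries, which are transparent.
So A is grammatical.

A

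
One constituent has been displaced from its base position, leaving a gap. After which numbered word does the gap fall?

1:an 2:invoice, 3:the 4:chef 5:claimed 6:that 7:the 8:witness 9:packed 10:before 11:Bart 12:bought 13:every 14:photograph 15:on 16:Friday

The displaced element is "an invoice" (word 2).
It is linked across 1 clause boundary (that).
It functions as the direct object of "packed", so the gap sits immediately after word 9 ("packed").
Base order: The chef claimed that the witness packed an invoice before Bart bought every photograph on Friday.

9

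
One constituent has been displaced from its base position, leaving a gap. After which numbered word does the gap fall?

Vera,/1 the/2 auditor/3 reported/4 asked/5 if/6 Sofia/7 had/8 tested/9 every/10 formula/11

4

The displaced element is "Vera" (word 1).
It is linked across 1 clause boundary (Ø).
It functions as the subject of "asked", so the gap sits immediately after word 4 ("reported").
Base order: The auditor reported that Vera asked if Sofia had tested every formula.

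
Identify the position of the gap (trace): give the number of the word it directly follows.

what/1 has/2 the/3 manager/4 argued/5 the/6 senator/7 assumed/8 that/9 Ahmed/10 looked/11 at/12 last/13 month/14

12

The displaced element is "what" (word 1).
It is linked across 2 clause boundaries (Ø → that).
It functions as the object of the preposition "at" of "looked", so the gap sits immediately after word 12 ("at").
Base order: The manager has argued the senator assumed that Ahmed looked at what last month.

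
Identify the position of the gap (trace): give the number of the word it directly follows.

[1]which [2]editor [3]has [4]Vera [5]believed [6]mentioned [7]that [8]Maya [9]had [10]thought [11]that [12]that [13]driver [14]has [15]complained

5

The displaced element is "which editor" (word 2).
It is linked across 1 clause boundary (Ø).
It functions as the subject of "mentioned", so the gap sits immediately after word 5 ("believed").
Base order: Vera has believed which editor mentioned that Maya had thought that that driver has complained.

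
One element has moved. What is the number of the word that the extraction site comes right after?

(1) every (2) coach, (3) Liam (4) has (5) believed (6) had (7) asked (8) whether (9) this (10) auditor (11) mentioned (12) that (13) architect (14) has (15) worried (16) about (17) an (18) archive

The displaced element is "every coach" (word 2).
It is linked across 1 clause boundary (Ø).
It functions as the subject of "asked", so the gap sits immediately after word 5 ("believed").
Base order: Liam has believed that every coach had asked whether this auditor mentioned that architect has worried about an archive.

5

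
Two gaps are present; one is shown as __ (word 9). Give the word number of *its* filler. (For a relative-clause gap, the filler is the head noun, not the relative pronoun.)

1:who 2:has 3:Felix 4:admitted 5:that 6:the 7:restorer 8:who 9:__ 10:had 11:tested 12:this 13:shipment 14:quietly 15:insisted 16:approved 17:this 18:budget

The marked gap is inside the relative clause, the subject of "tested".
Its filler is the head noun "restorer" (via "who"), at word 7.
(The other dependency links word 1 to a gap after word 15.)

7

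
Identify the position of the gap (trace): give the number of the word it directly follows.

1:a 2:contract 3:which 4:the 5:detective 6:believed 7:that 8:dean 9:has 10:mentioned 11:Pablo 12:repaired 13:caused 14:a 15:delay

12

The displaced element is "a contract" (word 2).
It is linked across 2 clause boundaries (Ø → Ø).
It functions as the direct object of "repaired", so the gap sits immediately after word 12 ("repaired").
Base order: The detective believed that dean has mentioned Pablo repaired a contract.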